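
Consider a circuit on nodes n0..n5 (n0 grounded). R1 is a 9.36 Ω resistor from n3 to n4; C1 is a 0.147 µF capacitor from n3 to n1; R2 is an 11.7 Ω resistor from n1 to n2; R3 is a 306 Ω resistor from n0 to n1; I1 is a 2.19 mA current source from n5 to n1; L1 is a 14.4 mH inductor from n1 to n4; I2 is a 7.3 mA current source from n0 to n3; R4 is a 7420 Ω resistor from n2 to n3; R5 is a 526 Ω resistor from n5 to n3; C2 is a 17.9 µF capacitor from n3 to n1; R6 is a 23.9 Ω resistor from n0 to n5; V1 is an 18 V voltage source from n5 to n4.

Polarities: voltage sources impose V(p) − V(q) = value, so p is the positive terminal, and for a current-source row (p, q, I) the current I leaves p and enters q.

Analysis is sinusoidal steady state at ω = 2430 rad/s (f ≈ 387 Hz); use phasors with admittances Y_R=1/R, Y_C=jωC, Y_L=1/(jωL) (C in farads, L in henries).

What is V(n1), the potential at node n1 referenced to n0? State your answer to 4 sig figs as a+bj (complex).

MNA unknowns: 5 node voltages V₁..V_5 plus 1 source current (V1)
R1: Y=0.1068+0.000j on G[3,4]
C1: Y=0.000+0.0003572j on G[3,1]
R2: Y=0.08547+0.000j on G[1,2]
R3: Y=0.003268+0.000j on G[0,1]
I1: z[5]−=0.00219, z[1]+=0.00219
L1: Y=0.000-0.02858j on G[1,4]
I2: z[0]−=0.0073, z[3]+=0.0073
R4: Y=0.0001348+0.000j on G[2,3]
R5: Y=0.001901+0.000j on G[5,3]
C2: Y=0.000+0.04350j on G[3,1]
R6: Y=0.04184+0.000j on G[0,5]
V1: row V5−V4=18, i_V1 at 5,4
solve → V1=-13.72-0.6635j, V2=-13.72-0.6611j, V3=-15.75+0.8688j, V4=-16.75+0.05182j, V5=1.246+0.05182j
aux → i_V1=-0.08664-0.0006150j

-13.72-0.6635j V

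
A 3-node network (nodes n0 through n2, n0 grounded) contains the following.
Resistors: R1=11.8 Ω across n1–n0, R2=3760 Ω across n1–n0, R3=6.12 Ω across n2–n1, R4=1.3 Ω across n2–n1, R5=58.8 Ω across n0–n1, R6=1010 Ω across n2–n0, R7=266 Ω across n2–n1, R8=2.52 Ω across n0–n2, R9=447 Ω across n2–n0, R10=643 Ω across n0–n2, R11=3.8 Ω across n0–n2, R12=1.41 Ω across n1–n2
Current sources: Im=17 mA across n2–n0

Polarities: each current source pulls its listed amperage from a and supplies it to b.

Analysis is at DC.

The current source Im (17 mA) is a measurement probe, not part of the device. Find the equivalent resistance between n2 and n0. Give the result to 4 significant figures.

R_eq = 1.314 Ω

MNA unknowns: 2 node voltages V₁..V_2
R1: Y=0.08475 on G[1,0]
R2: Y=0.0002660 on G[1,0]
R3: Y=0.1634 on G[2,1]
R4: Y=0.7692 on G[2,1]
R5: Y=0.01701 on G[0,1]
R6: Y=0.0009901 on G[2,0]
R7: Y=0.003759 on G[2,1]
R8: Y=0.3968 on G[0,2]
R9: Y=0.002237 on G[2,0]
R10: Y=0.001555 on G[0,2]
R11: Y=0.2632 on G[0,2]
R12: Y=0.7092 on G[1,2]
Im: z[2]−=0.017, z[0]+=0.017
solve → V1=-0.02104, V2=-0.02234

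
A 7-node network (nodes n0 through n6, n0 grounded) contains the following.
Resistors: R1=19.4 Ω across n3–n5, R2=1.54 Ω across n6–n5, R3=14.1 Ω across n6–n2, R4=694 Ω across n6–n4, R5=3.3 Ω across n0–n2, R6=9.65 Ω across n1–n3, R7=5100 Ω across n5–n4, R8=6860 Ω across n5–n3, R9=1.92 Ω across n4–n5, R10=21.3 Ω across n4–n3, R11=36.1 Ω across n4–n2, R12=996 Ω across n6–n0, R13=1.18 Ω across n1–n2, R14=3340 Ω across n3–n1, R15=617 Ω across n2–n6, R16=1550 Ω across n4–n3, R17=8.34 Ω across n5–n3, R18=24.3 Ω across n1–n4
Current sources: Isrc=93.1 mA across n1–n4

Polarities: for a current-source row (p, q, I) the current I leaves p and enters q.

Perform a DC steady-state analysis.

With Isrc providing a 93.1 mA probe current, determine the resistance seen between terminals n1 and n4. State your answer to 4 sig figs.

R_eq = 5.671 Ω

MNA unknowns: 6 node voltages V₁..V_6
R1: Y=0.05155 on G[3,5]
R2: Y=0.6494 on G[6,5]
R3: Y=0.07092 on G[6,2]
R4: Y=0.001441 on G[6,4]
R5: Y=0.3030 on G[0,2]
R6: Y=0.1036 on G[1,3]
R7: Y=0.0001961 on G[5,4]
R8: Y=0.0001458 on G[5,3]
R9: Y=0.5208 on G[4,5]
R10: Y=0.04695 on G[4,3]
R11: Y=0.02770 on G[4,2]
R12: Y=0.001004 on G[6,0]
R13: Y=0.8475 on G[1,2]
R14: Y=0.0002994 on G[3,1]
R15: Y=0.001621 on G[2,6]
R16: Y=0.0006452 on G[4,3]
R17: Y=0.1199 on G[5,3]
R18: Y=0.04115 on G[1,4]
Isrc: z[1]−=0.0931, z[4]+=0.0931
solve → V1=-0.04739, V2=-0.001160, V3=0.2624, V4=0.4806, V5=0.3895, V6=0.3500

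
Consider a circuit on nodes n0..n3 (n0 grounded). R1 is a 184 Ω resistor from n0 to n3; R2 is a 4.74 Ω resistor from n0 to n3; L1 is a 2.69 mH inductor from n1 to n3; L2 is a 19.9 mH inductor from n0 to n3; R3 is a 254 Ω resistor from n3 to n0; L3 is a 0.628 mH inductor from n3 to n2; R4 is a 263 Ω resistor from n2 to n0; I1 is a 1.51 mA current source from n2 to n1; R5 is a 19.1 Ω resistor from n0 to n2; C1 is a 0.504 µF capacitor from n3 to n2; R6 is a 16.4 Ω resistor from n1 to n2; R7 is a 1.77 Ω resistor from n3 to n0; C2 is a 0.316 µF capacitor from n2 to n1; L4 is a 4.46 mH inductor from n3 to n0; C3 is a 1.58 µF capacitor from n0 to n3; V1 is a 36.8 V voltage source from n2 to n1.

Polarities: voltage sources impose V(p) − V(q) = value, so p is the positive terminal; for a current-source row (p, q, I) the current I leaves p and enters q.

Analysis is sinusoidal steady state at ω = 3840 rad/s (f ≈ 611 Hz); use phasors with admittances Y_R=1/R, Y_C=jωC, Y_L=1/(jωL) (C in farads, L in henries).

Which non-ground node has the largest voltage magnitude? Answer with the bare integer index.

Element admittances at ω=3840 rad/s:
  Y(R1) = 0.005435+0.000j S between n0,n3
  Y(R2) = 0.2110+0.000j S between n0,n3
  Y(L1) = 0.000-0.09681j S between n1,n3
  Y(L2) = 0.000-0.01309j S between n0,n3
  Y(R3) = 0.003937+0.000j S between n3,n0
  Y(L3) = 0.000-0.4147j S between n3,n2
  Y(R4) = 0.003802+0.000j S between n2,n0
  I1: injects 0.00151 A into n1 (from n2)
  Y(R5) = 0.05236+0.000j S between n0,n2
  Y(C1) = 0.000+0.001935j S between n3,n2
  Y(R6) = 0.06098+0.000j S between n1,n2
  Y(R7) = 0.5650+0.000j S between n3,n0
  Y(C2) = 0.000+0.001213j S between n2,n1
  Y(L4) = 0.000-0.05839j S between n3,n0
  Y(C3) = 0.000+0.006067j S between n0,n3
  V1: constraint V(n2)−V(n1) = 36.8
Assemble and solve the 4×4 MNA system:
  V(n1)=-30.35-0.6996j  V(n2)=6.452-0.6996j  V(n3)=-0.4624+0.01152j
  i(V1)=-2.314+2.849j

1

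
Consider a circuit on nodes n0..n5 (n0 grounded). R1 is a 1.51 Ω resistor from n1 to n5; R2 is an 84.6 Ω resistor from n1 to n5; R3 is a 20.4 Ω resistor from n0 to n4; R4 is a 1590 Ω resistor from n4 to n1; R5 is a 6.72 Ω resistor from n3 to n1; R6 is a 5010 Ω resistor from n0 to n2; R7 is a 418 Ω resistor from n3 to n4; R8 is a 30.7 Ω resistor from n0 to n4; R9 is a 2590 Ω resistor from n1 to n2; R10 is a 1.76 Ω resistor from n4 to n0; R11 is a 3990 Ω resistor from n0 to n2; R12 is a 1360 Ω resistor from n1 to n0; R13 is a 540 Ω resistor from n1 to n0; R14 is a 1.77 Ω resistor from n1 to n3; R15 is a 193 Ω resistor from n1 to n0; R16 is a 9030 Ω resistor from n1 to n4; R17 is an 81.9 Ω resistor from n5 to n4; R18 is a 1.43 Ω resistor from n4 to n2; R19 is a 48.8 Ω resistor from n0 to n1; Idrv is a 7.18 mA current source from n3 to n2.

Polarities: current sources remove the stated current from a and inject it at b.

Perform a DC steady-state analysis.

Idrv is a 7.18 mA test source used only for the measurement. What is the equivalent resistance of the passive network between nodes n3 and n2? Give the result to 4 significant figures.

R_eq = 26.12 Ω

Apply KCL at each of the 5 non-ground nodes and solve the resulting linear system.
Node n1: branches {R1, R2, R4, R5, R9, R12, R13, R14, R15, R16, R19} → V_1 = -0.1610
Node n2: branches {R6, R9, R11, R18, Idrv} → V_2 = 0.01715
Node n3: branches {R5, R7, R14, Idrv} → V_3 = -0.1704
Node n4: branches {R3, R4, R7, R8, R10, R16, R17, R18} → V_4 = 0.006988
Node n5: branches {R1, R2, R17} → V_5 = -0.1580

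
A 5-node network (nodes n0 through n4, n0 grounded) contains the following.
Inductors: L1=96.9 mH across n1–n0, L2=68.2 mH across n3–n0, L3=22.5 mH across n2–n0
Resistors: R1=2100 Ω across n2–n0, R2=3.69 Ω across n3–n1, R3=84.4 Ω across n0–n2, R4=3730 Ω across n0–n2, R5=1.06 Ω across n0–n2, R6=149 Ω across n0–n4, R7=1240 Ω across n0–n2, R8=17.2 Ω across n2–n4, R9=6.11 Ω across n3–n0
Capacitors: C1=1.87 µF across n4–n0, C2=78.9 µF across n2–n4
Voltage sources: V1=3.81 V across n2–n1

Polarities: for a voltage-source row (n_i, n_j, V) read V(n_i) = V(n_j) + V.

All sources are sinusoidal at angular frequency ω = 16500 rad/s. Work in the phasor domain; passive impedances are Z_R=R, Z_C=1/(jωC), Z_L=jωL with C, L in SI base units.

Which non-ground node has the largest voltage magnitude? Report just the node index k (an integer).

MNA unknowns: 4 node voltages V₁..V_4 plus 1 source current (V1)
L1: Y=0.000-0.0006254j on G[1,0]
R1: Y=0.0004762+0.000j on G[2,0]
R2: Y=0.2710+0.000j on G[3,1]
R3: Y=0.01185+0.000j on G[0,2]
C1: Y=0.000+0.03086j on G[4,0]
L2: Y=0.000-0.0008887j on G[3,0]
C2: Y=0.000+1.302j on G[2,4]
R4: Y=0.0002681+0.000j on G[0,2]
R5: Y=0.9434+0.000j on G[0,2]
R6: Y=0.006711+0.000j on G[0,4]
R7: Y=0.0008065+0.000j on G[0,2]
R8: Y=0.05814+0.000j on G[2,4]
R9: Y=0.1637+0.000j on G[3,0]
L3: Y=0.000-0.002694j on G[2,0]
V1: row V2−V1=3.81, i_V1 at 2,1
solve → V1=-3.445-0.01254j, V2=0.3646-0.01254j, V3=-2.148-0.01221j, V4=0.3562-0.01083j
aux → i_V1=-0.3516+0.002065j

1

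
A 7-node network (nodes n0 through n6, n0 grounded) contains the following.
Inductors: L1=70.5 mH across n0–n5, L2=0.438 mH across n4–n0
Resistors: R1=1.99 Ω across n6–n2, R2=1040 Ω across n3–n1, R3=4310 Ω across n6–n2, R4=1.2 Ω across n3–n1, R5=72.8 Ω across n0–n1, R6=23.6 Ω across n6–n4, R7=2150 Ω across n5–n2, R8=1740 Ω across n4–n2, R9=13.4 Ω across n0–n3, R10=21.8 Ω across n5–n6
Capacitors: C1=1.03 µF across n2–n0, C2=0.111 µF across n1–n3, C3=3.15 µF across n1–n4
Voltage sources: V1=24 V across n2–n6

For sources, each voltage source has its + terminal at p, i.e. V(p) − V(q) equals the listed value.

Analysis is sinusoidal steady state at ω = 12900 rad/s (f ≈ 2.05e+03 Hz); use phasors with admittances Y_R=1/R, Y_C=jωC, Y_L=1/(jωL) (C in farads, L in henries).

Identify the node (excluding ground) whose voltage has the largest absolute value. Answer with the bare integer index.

2

Element admittances at ω=12900 rad/s:
  Y(L1) = 0.000-0.001100j S between n0,n5
  Y(R1) = 0.5025+0.000j S between n6,n2
  Y(R2) = 0.0009615+0.000j S between n3,n1
  Y(R3) = 0.0002320+0.000j S between n6,n2
  Y(C1) = 0.000+0.01329j S between n2,n0
  Y(R4) = 0.8333+0.000j S between n3,n1
  Y(R5) = 0.01374+0.000j S between n0,n1
  Y(C2) = 0.000+0.001432j S between n1,n3
  Y(C3) = 0.000+0.04063j S between n1,n4
  Y(R6) = 0.04237+0.000j S between n6,n4
  Y(R7) = 0.0004651+0.000j S between n5,n2
  Y(R8) = 0.0005747+0.000j S between n4,n2
  Y(L2) = 0.000-0.1770j S between n4,n0
  Y(R9) = 0.07463+0.000j S between n0,n3
  Y(R10) = 0.04587+0.000j S between n5,n6
  V1: constraint V(n2)−V(n6) = 24
Assemble and solve the 7×7 MNA system:
  V(n1)=0.7682+0.6353j  V(n2)=23.42-8.167j  V(n3)=0.7051+0.5832j  V(n4)=2.054-0.9193j  V(n5)=-0.1499-8.171j  V(n6)=-0.5847-8.167j
  i(V1)=-12.20-0.3070j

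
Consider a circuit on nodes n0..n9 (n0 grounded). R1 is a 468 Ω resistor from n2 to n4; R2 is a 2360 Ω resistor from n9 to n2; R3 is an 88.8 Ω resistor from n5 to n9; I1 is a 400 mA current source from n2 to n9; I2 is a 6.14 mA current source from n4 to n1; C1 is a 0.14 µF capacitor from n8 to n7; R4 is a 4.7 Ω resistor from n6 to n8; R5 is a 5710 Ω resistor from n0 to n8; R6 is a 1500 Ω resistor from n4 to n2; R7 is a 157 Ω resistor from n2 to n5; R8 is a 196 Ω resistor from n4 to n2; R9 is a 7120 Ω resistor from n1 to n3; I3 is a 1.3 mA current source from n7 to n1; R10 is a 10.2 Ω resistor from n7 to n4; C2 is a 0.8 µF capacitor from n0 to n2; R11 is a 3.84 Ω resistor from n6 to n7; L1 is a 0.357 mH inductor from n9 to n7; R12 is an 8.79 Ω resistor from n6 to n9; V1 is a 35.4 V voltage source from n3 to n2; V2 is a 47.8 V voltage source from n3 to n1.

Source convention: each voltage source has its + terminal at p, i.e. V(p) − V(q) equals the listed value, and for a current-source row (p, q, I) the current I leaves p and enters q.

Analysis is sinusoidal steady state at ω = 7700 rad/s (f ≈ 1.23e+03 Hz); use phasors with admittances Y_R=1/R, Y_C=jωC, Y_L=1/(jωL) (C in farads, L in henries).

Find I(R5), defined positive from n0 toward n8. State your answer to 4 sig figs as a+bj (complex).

-0.005731-0.0001517j A

MNA unknowns: 9 node voltages V₁..V_9 plus 2 source currents (V1, V2)
R1: Y=0.002137+0.000j on G[2,4]
R2: Y=0.0004237+0.000j on G[9,2]
R3: Y=0.01126+0.000j on G[5,9]
I1: z[2]−=0.4, z[9]+=0.4
I2: z[4]−=0.00614, z[1]+=0.00614
C1: Y=0.000+0.001078j on G[8,7]
R4: Y=0.2128+0.000j on G[6,8]
R5: Y=0.0001751+0.000j on G[0,8]
R6: Y=0.0006667+0.000j on G[4,2]
R7: Y=0.006369+0.000j on G[2,5]
R8: Y=0.005102+0.000j on G[4,2]
R9: Y=0.0001404+0.000j on G[1,3]
I3: z[7]−=0.0013, z[1]+=0.0013
R10: Y=0.09804+0.000j on G[7,4]
C2: Y=0.000+0.006160j on G[0,2]
R11: Y=0.2604+0.000j on G[6,7]
L1: Y=0.000-0.3638j on G[9,7]
R12: Y=0.1138+0.000j on G[6,9]
V1: row V3−V2=35.4, i_V1 at 3,2
V2: row V3−V1=47.8, i_V2 at 3,1
solve → V1=-12.42+0.9303j, V2=-0.02463+0.9303j, V3=35.38+0.9303j, V4=30.22+0.6873j, V5=20.98+1.182j, V6=32.75+0.8669j, V7=32.72+0.6677j, V8=32.72+0.8662j, V9=32.87+1.324j
aux → i_V1=0.007440+0.000j, i_V2=-0.01415+0.000j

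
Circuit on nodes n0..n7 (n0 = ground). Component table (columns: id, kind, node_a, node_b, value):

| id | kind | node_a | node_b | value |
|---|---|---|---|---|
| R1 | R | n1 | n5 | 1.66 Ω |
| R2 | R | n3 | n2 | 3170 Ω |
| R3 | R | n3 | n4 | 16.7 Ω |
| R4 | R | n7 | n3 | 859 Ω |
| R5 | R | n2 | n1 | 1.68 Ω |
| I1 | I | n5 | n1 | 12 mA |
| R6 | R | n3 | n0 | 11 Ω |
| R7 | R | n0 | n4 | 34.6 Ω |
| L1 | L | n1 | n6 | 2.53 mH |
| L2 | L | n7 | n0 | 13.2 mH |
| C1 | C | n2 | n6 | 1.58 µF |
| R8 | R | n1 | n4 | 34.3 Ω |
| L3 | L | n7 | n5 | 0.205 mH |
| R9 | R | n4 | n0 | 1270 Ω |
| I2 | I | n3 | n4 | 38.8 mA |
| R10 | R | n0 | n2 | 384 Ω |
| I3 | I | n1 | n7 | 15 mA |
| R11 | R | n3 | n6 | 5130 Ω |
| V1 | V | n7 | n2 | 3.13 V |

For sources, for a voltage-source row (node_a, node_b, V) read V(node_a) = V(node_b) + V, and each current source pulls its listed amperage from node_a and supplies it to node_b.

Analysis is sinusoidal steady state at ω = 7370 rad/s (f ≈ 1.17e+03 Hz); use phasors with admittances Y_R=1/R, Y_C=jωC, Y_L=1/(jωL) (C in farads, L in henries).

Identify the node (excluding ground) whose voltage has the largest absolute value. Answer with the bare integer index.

Element admittances at ω=7370 rad/s:
  Y(R1) = 0.6024+0.000j S between n1,n5
  Y(R2) = 0.0003155+0.000j S between n3,n2
  Y(R3) = 0.05988+0.000j S between n3,n4
  Y(R4) = 0.001164+0.000j S between n7,n3
  Y(R5) = 0.5952+0.000j S between n2,n1
  I1: injects 0.012 A into n1 (from n5)
  Y(R6) = 0.09091+0.000j S between n3,n0
  Y(R7) = 0.02890+0.000j S between n0,n4
  Y(L1) = 0.000-0.05363j S between n1,n6
  Y(L2) = 0.000-0.01028j S between n7,n0
  Y(C1) = 0.000+0.01164j S between n2,n6
  Y(R8) = 0.02915+0.000j S between n1,n4
  Y(L3) = 0.000-0.6619j S between n7,n5
  Y(R9) = 0.0007874+0.000j S between n4,n0
  I2: injects 0.0388 A into n4 (from n3)
  Y(R10) = 0.002604+0.000j S between n0,n2
  I3: injects 0.015 A into n7 (from n1)
  Y(R11) = 0.0001949+0.000j S between n3,n6
  V1: constraint V(n7)−V(n2) = 3.13
Assemble and solve the 8×8 MNA system:
  V(n1)=-0.1613+0.6068j  V(n2)=-1.473+1.237j  V(n3)=-0.1644+0.08864j  V(n4)=0.2043+0.1937j  V(n5)=1.138+0.03654j  V(n6)=0.2041+0.4303j  V(n7)=1.657+1.237j
  i(V1)=-0.7945+0.3592j

7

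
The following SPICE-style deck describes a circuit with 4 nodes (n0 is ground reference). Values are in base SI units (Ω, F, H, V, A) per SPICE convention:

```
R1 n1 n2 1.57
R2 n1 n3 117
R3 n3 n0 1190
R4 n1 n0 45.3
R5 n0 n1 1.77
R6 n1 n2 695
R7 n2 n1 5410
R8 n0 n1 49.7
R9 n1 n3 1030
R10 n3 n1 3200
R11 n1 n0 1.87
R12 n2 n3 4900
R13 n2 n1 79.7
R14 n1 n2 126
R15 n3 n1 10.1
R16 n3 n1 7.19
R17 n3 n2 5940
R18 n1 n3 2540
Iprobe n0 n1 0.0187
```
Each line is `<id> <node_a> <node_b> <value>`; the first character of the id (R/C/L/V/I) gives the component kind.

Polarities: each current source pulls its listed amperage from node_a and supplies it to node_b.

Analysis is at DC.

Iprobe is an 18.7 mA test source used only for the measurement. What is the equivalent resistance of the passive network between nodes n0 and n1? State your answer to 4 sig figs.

MNA unknowns: 3 node voltages V₁..V_3
R1: Y=0.6369 on G[1,2]
R2: Y=0.008547 on G[1,3]
R3: Y=0.0008403 on G[3,0]
R4: Y=0.02208 on G[1,0]
R5: Y=0.5650 on G[0,1]
R6: Y=0.001439 on G[1,2]
R7: Y=0.0001848 on G[2,1]
R8: Y=0.02012 on G[0,1]
R9: Y=0.0009709 on G[1,3]
R10: Y=0.0003125 on G[3,1]
R11: Y=0.5348 on G[1,0]
R12: Y=0.0002041 on G[2,3]
R13: Y=0.01255 on G[2,1]
R14: Y=0.007937 on G[1,2]
R15: Y=0.09901 on G[3,1]
R16: Y=0.1391 on G[3,1]
R17: Y=0.0001684 on G[3,2]
R18: Y=0.0003937 on G[1,3]
Iprobe: z[0]−=0.0187, z[1]+=0.0187
solve → V1=0.01636, V2=0.01636, V3=0.01631

R_eq = 0.8751 Ω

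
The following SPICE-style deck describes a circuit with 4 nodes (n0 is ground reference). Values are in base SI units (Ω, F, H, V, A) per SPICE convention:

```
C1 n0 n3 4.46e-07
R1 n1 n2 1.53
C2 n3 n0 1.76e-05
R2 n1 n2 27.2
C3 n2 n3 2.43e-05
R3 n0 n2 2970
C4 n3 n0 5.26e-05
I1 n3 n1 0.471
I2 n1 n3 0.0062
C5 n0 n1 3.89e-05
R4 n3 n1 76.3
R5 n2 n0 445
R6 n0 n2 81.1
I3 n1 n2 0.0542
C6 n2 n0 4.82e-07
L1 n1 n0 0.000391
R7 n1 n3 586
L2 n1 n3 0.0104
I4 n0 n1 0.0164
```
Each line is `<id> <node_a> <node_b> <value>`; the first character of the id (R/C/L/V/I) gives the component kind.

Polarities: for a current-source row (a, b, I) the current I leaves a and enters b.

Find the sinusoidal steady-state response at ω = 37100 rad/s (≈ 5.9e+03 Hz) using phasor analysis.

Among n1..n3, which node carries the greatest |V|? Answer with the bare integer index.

MNA unknowns: 3 node voltages V₁..V_3
C1: Y=0.000+0.01655j on G[0,3]
R1: Y=0.6536+0.000j on G[1,2]
C2: Y=0.000+0.6530j on G[3,0]
R2: Y=0.03676+0.000j on G[1,2]
C3: Y=0.000+0.9015j on G[2,3]
R3: Y=0.0003367+0.000j on G[0,2]
C4: Y=0.000+1.951j on G[3,0]
I1: z[3]−=0.471, z[1]+=0.471
I2: z[1]−=0.0062, z[3]+=0.0062
C5: Y=0.000+1.443j on G[0,1]
R4: Y=0.01311+0.000j on G[3,1]
R5: Y=0.002247+0.000j on G[2,0]
R6: Y=0.01233+0.000j on G[0,2]
I3: z[1]−=0.0542, z[2]+=0.0542
C6: Y=0.000+0.01788j on G[2,0]
L1: Y=0.000-0.06894j on G[1,0]
R7: Y=0.001706+0.000j on G[1,3]
L2: Y=0.000-0.002592j on G[1,3]
I4: z[0]−=0.0164, z[1]+=0.0164
solve → V1=0.06465-0.2168j, V2=-0.1215-0.09540j, V3=-0.03253+0.1074j

1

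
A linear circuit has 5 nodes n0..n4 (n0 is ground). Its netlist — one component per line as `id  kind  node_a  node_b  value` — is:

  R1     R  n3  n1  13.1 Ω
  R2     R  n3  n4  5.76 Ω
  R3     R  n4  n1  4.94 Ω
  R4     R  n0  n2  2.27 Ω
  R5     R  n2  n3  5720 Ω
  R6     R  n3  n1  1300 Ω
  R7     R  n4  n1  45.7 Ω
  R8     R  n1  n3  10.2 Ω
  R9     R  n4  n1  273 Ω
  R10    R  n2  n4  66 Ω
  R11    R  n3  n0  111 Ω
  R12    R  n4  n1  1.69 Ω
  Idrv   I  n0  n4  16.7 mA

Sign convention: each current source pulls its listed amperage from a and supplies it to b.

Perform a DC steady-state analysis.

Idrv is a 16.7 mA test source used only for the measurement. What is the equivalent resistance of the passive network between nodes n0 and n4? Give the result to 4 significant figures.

MNA unknowns: 4 node voltages V₁..V_4
R1: Y=0.07634 on G[3,1]
R2: Y=0.1736 on G[3,4]
R3: Y=0.2024 on G[4,1]
R4: Y=0.4405 on G[0,2]
R5: Y=0.0001748 on G[2,3]
R6: Y=0.0007692 on G[3,1]
R7: Y=0.02188 on G[4,1]
R8: Y=0.09804 on G[1,3]
R9: Y=0.003663 on G[4,1]
R10: Y=0.01515 on G[2,4]
R11: Y=0.009009 on G[3,0]
R12: Y=0.5917 on G[4,1]
Idrv: z[0]−=0.0167, z[4]+=0.0167
solve → V1=0.7053, V2=0.02382, V3=0.6889, V4=0.7088

R_eq = 42.44 Ω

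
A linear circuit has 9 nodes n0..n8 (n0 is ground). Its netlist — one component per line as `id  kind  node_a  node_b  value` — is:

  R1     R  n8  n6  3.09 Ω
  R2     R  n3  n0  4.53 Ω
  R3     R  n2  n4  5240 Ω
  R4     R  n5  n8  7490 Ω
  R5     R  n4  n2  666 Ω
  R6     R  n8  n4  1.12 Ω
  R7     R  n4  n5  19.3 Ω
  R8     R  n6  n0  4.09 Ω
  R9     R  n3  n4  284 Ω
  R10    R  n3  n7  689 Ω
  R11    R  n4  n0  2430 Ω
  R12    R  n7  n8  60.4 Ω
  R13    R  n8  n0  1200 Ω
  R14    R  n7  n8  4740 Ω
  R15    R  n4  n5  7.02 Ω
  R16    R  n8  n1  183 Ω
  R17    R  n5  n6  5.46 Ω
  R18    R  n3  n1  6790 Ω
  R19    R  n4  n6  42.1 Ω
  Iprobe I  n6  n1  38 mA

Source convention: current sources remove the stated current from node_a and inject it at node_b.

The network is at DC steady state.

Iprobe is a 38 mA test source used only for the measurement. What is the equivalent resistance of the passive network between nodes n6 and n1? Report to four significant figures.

R_eq = 180.4 Ω

Apply KCL at each of the 8 non-ground nodes and solve the resulting linear system.
Node n1: branches {R16, R18, Iprobe} → V_1 = 6.849
Node n2: branches {R3, R5} → V_2 = 0.06948
Node n3: branches {R2, R9, R10, R18} → V_3 = 0.006024
Node n4: branches {R3, R5, R6, R7, R9, R11, R15, R19} → V_4 = 0.06948
Node n5: branches {R4, R7, R15, R17} → V_5 = 0.03295
Node n6: branches {R1, R8, R17, R19, Iprobe} → V_6 = -0.005827
Node n7: branches {R10, R12, R14} → V_7 = 0.07385
Node n8: branches {R1, R4, R6, R12, R13, R14, R16} → V_8 = 0.07972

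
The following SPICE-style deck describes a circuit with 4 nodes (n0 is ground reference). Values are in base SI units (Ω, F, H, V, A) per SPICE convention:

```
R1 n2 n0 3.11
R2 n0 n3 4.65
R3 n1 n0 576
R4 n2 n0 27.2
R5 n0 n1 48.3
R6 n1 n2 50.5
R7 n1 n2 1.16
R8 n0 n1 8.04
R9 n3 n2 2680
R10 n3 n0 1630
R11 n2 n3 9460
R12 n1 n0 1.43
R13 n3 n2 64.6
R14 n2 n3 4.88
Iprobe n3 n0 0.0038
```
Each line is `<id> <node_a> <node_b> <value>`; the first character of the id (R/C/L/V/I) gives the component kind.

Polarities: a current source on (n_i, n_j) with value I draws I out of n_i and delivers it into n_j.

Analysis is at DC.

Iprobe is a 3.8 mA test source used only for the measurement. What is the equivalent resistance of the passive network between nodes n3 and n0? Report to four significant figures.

R_eq = 2.575 Ω

Apply KCL at each of the 3 non-ground nodes and solve the resulting linear system.
Node n1: branches {R3, R5, R6, R7, R8, R12} → V_1 = -0.001091
Node n2: branches {R1, R4, R6, R7, R9, R11, R13, R14} → V_2 = -0.002138
Node n3: branches {R2, R9, R10, R11, R13, R14, Iprobe} → V_3 = -0.009787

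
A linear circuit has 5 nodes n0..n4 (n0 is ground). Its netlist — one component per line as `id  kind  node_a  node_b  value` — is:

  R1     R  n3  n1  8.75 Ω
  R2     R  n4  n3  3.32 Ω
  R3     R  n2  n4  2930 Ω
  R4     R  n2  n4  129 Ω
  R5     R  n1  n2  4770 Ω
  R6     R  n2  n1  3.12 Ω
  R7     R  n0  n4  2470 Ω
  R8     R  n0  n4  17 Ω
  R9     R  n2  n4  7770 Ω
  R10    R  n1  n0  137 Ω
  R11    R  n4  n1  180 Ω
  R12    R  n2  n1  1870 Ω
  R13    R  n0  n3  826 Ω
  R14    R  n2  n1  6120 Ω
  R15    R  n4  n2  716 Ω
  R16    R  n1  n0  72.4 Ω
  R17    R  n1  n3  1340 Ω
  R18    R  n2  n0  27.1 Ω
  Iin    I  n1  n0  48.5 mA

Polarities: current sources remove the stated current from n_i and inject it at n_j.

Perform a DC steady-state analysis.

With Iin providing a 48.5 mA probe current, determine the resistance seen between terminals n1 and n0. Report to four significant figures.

R_eq = 10.97 Ω

Element admittances at DC:
  Y(R1) = 0.1143 S between n3,n1
  Y(R2) = 0.3012 S between n4,n3
  Y(R3) = 0.0003413 S between n2,n4
  Y(R4) = 0.007752 S between n2,n4
  Y(R5) = 0.0002096 S between n1,n2
  Y(R6) = 0.3205 S between n2,n1
  Y(R7) = 0.0004049 S between n0,n4
  Y(R8) = 0.05882 S between n0,n4
  Y(R9) = 0.0001287 S between n2,n4
  Y(R10) = 0.007299 S between n1,n0
  Y(R11) = 0.005556 S between n4,n1
  Y(R12) = 0.0005348 S between n2,n1
  Y(R13) = 0.001211 S between n0,n3
  Y(R14) = 0.0001634 S between n2,n1
  Y(R15) = 0.001397 S between n4,n2
  Y(R16) = 0.01381 S between n1,n0
  Y(R17) = 0.0007463 S between n1,n3
  Y(R18) = 0.03690 S between n2,n0
  Iin: injects 0.0485 A into n0 (from n1)
Assemble and solve the 4×4 MNA system:
  V(n1)=-0.5321  V(n2)=-0.4734  V(n3)=-0.3822  V(n4)=-0.3265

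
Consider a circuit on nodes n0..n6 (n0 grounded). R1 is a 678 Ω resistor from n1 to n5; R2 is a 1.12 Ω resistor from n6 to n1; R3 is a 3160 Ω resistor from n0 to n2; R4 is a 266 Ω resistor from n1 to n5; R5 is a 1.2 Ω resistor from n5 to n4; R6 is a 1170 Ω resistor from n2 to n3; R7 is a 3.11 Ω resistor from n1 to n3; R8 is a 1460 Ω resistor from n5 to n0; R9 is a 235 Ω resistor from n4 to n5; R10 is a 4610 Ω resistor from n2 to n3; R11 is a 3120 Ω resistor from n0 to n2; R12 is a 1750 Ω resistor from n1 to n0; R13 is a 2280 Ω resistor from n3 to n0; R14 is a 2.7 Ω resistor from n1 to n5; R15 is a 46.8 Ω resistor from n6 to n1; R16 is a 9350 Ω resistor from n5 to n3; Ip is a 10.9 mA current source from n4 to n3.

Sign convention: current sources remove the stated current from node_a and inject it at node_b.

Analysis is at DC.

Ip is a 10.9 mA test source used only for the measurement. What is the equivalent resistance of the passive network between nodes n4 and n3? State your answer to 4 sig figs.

Element admittances at DC:
  Y(R1) = 0.001475 S between n1,n5
  Y(R2) = 0.8929 S between n6,n1
  Y(R3) = 0.0003165 S between n0,n2
  Y(R4) = 0.003759 S between n1,n5
  Y(R5) = 0.8333 S between n5,n4
  Y(R6) = 0.0008547 S between n2,n3
  Y(R7) = 0.3215 S between n1,n3
  Y(R8) = 0.0006849 S between n5,n0
  Y(R9) = 0.004255 S between n4,n5
  Y(R10) = 0.0002169 S between n2,n3
  Y(R11) = 0.0003205 S between n0,n2
  Y(R12) = 0.0005714 S between n1,n0
  Y(R13) = 0.0004386 S between n3,n0
  Y(R14) = 0.3704 S between n1,n5
  Y(R15) = 0.02137 S between n6,n1
  Y(R16) = 0.0001070 S between n5,n3
  Ip: injects 0.0109 A into n3 (from n4)
Assemble and solve the 6×6 MNA system:
  V(n1)=-0.004061  V(n2)=0.01865  V(n3)=0.02974  V(n4)=-0.04602  V(n5)=-0.03300  V(n6)=-0.004061

R_eq = 6.950 Ω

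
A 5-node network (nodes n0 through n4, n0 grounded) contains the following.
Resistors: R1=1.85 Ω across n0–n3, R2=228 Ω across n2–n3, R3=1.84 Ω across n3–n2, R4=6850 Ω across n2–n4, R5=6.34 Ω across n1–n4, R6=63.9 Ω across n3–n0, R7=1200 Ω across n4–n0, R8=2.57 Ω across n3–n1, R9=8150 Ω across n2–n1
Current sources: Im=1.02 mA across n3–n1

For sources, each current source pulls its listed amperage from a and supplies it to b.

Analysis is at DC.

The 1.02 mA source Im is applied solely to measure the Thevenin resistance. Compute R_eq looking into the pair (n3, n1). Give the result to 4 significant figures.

R_eq = 2.563 Ω

Apply KCL at each of the 4 non-ground nodes and solve the resulting linear system.
Node n1: branches {R5, R8, R9, Im} → V_1 = 0.002610
Node n2: branches {R2, R3, R4, R9} → V_2 = -2.610e-06
Node n3: branches {R1, R2, R3, R6, R8, Im} → V_3 = -3.887e-06
Node n4: branches {R4, R5, R7} → V_4 = 0.002594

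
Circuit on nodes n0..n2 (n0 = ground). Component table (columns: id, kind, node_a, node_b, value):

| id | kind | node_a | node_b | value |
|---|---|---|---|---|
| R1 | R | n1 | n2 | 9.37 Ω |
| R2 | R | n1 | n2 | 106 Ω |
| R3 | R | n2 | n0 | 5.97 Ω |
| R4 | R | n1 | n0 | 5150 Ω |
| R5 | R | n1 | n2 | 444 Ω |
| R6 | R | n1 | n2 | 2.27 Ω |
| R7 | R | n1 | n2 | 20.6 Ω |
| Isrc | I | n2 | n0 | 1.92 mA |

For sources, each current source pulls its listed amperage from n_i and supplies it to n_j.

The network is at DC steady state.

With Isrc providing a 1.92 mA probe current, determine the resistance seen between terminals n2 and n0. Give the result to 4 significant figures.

R_eq = 5.963 Ω

Element admittances at DC:
  Y(R1) = 0.1067 S between n1,n2
  Y(R2) = 0.009434 S between n1,n2
  Y(R3) = 0.1675 S between n2,n0
  Y(R4) = 0.0001942 S between n1,n0
  Y(R5) = 0.002252 S between n1,n2
  Y(R6) = 0.4405 S between n1,n2
  Y(R7) = 0.04854 S between n1,n2
  Isrc: injects 0.00192 A into n0 (from n2)
Assemble and solve the 2×2 MNA system:
  V(n1)=-0.01145  V(n2)=-0.01145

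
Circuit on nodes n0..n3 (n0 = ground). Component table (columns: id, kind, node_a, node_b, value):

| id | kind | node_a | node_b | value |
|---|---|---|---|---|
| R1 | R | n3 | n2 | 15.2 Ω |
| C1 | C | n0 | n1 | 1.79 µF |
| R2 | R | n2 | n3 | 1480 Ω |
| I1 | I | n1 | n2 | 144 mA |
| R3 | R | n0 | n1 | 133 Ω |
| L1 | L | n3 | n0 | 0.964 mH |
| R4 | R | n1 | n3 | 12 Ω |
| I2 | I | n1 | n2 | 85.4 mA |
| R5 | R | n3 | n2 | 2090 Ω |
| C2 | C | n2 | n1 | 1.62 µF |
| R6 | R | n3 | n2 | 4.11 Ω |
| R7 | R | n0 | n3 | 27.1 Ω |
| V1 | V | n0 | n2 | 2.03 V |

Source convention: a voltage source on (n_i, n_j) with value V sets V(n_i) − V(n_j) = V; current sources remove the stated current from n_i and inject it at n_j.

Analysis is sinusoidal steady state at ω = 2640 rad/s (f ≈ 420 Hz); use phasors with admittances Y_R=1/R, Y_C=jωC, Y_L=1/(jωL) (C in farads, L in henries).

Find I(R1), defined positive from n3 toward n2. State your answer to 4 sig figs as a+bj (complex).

0.06102-0.07643j A

Apply KCL at each of the 3 non-ground nodes and solve the resulting linear system.
Node n1: branches {C1, I1, R3, R4, I2, C2} → V_1 = -3.616-0.8029j
Node n2: branches {R1, R2, I1, I2, R5, C2, R6, V1} → V_2 = -2.030+0.000j
Node n3: branches {R1, R2, L1, R4, R5, R6, R7} → V_3 = -1.103-1.162j
Source currents: i(V1)=-0.5206+0.3672j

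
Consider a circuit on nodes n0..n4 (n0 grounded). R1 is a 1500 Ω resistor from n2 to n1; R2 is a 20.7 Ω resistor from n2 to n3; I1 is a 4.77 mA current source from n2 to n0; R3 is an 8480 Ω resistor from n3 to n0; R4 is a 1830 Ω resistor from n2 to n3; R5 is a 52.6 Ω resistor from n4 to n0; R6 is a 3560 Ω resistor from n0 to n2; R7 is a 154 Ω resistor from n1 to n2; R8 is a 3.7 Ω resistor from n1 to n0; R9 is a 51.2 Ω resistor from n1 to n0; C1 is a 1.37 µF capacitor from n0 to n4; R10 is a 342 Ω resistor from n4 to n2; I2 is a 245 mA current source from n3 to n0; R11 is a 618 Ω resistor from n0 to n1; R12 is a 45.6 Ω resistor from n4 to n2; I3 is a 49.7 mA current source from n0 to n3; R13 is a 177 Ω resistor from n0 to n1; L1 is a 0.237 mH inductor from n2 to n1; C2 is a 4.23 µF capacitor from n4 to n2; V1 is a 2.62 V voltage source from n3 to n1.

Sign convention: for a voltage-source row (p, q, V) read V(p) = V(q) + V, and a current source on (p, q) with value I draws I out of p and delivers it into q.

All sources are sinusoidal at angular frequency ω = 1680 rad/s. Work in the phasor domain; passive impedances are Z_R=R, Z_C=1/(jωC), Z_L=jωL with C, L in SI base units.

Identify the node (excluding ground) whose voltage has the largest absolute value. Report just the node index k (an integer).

3

MNA unknowns: 4 node voltages V₁..V_4 plus 1 source current (V1)
R1: Y=0.0006667+0.000j on G[2,1]
R2: Y=0.04831+0.000j on G[2,3]
I1: z[2]−=0.00477, z[0]+=0.00477
R3: Y=0.0001179+0.000j on G[3,0]
R4: Y=0.0005464+0.000j on G[2,3]
R5: Y=0.01901+0.000j on G[4,0]
R6: Y=0.0002809+0.000j on G[0,2]
R7: Y=0.006494+0.000j on G[1,2]
R8: Y=0.2703+0.000j on G[1,0]
R9: Y=0.01953+0.000j on G[1,0]
C1: Y=0.000+0.002302j on G[0,4]
R10: Y=0.002924+0.000j on G[4,2]
I2: z[3]−=0.245, z[0]+=0.245
R11: Y=0.001618+0.000j on G[0,1]
R12: Y=0.02193+0.000j on G[4,2]
I3: z[0]−=0.0497, z[3]+=0.0497
R13: Y=0.005650+0.000j on G[0,1]
L1: Y=0.000-2.512j on G[2,1]
C2: Y=0.000+0.007106j on G[4,2]
V1: row V3−V1=2.62, i_V1 at 3,1
solve → V1=-0.6496+0.002458j, V2=-0.6487+0.05442j, V3=1.970+0.002458j, V4=-0.3751+0.006178j
aux → i_V1=-0.3235+0.002538j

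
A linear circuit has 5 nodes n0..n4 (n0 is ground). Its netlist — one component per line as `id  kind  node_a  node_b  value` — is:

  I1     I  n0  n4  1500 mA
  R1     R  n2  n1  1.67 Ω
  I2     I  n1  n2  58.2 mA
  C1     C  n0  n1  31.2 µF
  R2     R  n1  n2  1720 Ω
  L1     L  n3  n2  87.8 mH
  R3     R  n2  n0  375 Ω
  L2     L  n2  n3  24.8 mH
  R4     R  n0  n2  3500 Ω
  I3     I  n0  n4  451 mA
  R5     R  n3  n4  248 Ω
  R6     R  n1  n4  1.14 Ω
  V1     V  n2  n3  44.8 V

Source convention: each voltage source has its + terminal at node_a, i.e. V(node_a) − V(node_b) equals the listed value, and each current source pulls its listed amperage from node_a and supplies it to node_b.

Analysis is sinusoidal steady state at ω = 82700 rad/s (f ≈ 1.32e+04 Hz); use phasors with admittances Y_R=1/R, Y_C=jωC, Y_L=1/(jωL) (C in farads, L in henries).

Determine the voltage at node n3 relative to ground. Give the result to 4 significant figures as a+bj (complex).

-44.39-0.7520j V

MNA unknowns: 4 node voltages V₁..V_4 plus 1 source current (V1)
I1: z[0]−=1.5, z[4]+=1.5
R1: Y=0.5988+0.000j on G[2,1]
I2: z[1]−=0.0582, z[2]+=0.0582
C1: Y=0.000+2.580j on G[0,1]
R2: Y=0.0005814+0.000j on G[1,2]
L1: Y=0.000-0.0001377j on G[3,2]
R3: Y=0.002667+0.000j on G[2,0]
L2: Y=0.000-0.0004876j on G[2,3]
R4: Y=0.0002857+0.000j on G[0,2]
I3: z[0]−=0.451, z[4]+=0.451
R5: Y=0.004032+0.000j on G[3,4]
R6: Y=0.8772+0.000j on G[1,4]
V1: row V2−V3=44.8, i_V1 at 2,3
solve → V1=0.0008604-0.7557j, V2=0.4081-0.7520j, V3=-44.39-0.7520j, V4=2.012-0.7556j
aux → i_V1=-0.1871+0.02803j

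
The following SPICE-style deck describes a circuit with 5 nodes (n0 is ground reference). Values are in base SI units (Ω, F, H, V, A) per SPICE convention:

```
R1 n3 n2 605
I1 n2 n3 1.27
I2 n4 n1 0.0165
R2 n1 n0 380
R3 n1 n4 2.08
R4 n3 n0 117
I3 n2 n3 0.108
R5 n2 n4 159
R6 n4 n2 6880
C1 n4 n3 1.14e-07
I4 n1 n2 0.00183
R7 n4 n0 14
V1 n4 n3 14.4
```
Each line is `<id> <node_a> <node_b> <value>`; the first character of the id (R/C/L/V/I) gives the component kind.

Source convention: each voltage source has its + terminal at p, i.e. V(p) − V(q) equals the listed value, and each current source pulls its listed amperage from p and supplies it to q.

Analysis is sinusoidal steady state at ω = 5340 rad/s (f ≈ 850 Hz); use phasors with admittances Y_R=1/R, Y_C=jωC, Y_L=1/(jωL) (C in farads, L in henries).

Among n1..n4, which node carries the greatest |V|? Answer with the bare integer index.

2

MNA unknowns: 4 node voltages V₁..V_4 plus 1 source current (V1)
R1: Y=0.001653+0.000j on G[3,2]
I1: z[2]−=1.27, z[3]+=1.27
I2: z[4]−=0.0165, z[1]+=0.0165
R2: Y=0.002632+0.000j on G[1,0]
R3: Y=0.4808+0.000j on G[1,4]
R4: Y=0.008547+0.000j on G[3,0]
I3: z[2]−=0.108, z[3]+=0.108
R5: Y=0.006289+0.000j on G[2,4]
R6: Y=0.0001453+0.000j on G[4,2]
C1: Y=0.000+0.0006088j on G[4,3]
I4: z[1]−=0.00183, z[2]+=0.00183
R7: Y=0.07143+0.000j on G[4,0]
V1: row V4−V3=14.4, i_V1 at 4,3
solve → V1=1.511+0.000j, V2=-171.6+0.000j, V3=-12.91+0.000j, V4=1.489+0.000j
aux → i_V1=-1.226-0.008766j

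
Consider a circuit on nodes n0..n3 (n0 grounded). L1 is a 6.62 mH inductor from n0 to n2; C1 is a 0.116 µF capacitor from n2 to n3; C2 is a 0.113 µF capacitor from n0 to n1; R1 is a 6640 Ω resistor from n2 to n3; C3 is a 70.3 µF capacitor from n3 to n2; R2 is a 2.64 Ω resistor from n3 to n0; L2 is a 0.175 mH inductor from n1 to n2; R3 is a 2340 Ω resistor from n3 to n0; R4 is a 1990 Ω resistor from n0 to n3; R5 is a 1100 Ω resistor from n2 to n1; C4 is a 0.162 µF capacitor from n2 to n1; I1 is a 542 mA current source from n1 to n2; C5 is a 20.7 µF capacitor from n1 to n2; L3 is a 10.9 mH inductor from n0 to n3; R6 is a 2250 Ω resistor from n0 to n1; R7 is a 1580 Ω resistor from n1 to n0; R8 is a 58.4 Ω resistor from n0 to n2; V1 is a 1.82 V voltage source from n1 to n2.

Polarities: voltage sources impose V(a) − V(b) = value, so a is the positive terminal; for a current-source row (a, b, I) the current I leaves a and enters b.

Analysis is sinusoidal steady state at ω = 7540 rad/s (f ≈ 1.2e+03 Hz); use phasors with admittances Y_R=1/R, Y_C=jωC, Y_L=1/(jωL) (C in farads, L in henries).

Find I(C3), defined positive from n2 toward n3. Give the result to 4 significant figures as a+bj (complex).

-0.001794-0.001676j A

Element admittances at ω=7540 rad/s:
  Y(L1) = 0.000-0.02003j S between n0,n2
  Y(C1) = 0.000+0.0008746j S between n2,n3
  Y(C2) = 0.000+0.0008520j S between n0,n1
  Y(R1) = 0.0001506+0.000j S between n2,n3
  Y(C3) = 0.000+0.5301j S between n3,n2
  Y(R2) = 0.3788+0.000j S between n3,n0
  Y(L2) = 0.000-0.7579j S between n1,n2
  Y(R3) = 0.0004274+0.000j S between n3,n0
  Y(R4) = 0.0005025+0.000j S between n0,n3
  Y(R5) = 0.0009091+0.000j S between n2,n1
  Y(C4) = 0.000+0.001221j S between n2,n1
  I1: injects 0.542 A into n2 (from n1)
  Y(C5) = 0.000+0.1561j S between n1,n2
  Y(L3) = 0.000-0.01217j S between n0,n3
  Y(R6) = 0.0004444+0.000j S between n0,n1
  Y(R7) = 0.0006329+0.000j S between n1,n0
  Y(R8) = 0.01712+0.000j S between n0,n2
  V1: constraint V(n1)−V(n2) = 1.82
Assemble and solve the 4×4 MNA system:
  V(n1)=1.812-0.001182j  V(n2)=-0.007747-0.001182j  V(n3)=-0.004586-0.004565j
  i(V1)=-0.5456+1.091j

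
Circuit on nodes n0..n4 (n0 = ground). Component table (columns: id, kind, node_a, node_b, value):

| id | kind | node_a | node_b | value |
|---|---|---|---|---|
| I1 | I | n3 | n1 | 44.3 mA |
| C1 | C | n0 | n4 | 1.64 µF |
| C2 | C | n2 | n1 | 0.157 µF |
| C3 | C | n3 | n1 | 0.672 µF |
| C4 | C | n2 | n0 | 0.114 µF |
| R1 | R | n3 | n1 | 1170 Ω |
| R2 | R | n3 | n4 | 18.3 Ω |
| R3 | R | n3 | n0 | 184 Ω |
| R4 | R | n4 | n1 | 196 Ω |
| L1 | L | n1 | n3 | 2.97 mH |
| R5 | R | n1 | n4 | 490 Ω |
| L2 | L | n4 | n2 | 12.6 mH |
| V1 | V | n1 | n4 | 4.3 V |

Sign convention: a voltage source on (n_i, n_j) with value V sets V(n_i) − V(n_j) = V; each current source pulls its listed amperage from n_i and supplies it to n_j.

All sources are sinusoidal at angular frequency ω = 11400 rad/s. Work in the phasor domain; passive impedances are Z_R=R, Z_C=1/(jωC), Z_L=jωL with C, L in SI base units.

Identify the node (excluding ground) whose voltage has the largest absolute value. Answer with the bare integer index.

Apply KCL at each of the 4 non-ground nodes and solve the resulting linear system.
Node n1: branches {I1, C2, C3, R1, R4, L1, R5, V1} → V_1 = 4.825+0.1029j
Node n2: branches {C2, C4, L2} → V_2 = -1.286+0.1375j
Node n3: branches {I1, C3, R1, R2, R3, L1} → V_3 = 0.3870-1.500j
Node n4: branches {C1, R2, R4, R5, L2, V1} → V_4 = 0.5253+0.1029j
Source currents: i(V1)=-0.02532+0.08478j

1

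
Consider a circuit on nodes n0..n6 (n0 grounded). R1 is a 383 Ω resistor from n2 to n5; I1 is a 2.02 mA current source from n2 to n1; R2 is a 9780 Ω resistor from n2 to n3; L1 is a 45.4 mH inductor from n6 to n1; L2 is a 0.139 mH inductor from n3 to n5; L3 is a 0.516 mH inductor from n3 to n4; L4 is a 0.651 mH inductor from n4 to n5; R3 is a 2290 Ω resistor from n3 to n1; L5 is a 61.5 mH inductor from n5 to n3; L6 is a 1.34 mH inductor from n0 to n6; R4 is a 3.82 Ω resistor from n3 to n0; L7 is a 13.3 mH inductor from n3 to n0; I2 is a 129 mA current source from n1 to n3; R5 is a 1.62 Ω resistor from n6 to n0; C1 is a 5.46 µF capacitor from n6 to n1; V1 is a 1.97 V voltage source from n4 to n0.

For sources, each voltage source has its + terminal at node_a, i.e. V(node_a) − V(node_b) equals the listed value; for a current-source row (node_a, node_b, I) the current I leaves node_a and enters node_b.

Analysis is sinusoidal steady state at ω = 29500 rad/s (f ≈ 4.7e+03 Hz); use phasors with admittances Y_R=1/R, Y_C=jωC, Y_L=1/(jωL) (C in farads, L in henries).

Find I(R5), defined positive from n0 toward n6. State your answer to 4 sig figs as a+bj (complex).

Element admittances at ω=29500 rad/s:
  Y(R1) = 0.002611+0.000j S between n2,n5
  I1: injects 0.00202 A into n1 (from n2)
  Y(R2) = 0.0001022+0.000j S between n2,n3
  Y(L1) = 0.000-0.0007467j S between n6,n1
  Y(L2) = 0.000-0.2439j S between n3,n5
  Y(L3) = 0.000-0.06569j S between n3,n4
  Y(L4) = 0.000-0.05207j S between n4,n5
  Y(R3) = 0.0004367+0.000j S between n3,n1
  Y(L5) = 0.000-0.0005512j S between n5,n3
  Y(L6) = 0.000-0.02530j S between n0,n6
  Y(R4) = 0.2618+0.000j S between n3,n0
  Y(L7) = 0.000-0.002549j S between n3,n0
  I2: injects 0.129 A into n3 (from n1)
  Y(R5) = 0.6173+0.000j S between n6,n0
  Y(C1) = 0.000+0.1611j S between n6,n1
  V1: constraint V(n4)−V(n0) = 1.97
Assemble and solve the 7×7 MNA system:
  V(n1)=-0.2082+0.7802j  V(n2)=0.1736-0.4354j  V(n3)=0.7041-0.5162j  V(n4)=1.970+0.000j  V(n5)=0.9264-0.4322j  V(n6)=-0.2047-0.009305j
  i(V1)=-0.05642+0.1375j

0.1263+0.005744j A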